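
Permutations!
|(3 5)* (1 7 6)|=6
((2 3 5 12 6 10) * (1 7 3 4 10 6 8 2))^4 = (1 12 10 5 4 3 2 7 8) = ((1 7 3 5 12 8 2 4 10))^4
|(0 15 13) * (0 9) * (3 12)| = |(0 15 13 9)(3 12)| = 4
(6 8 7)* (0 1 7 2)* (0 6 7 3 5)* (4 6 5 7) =(0 1 3 7 4 6 8 2 5) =[1, 3, 5, 7, 6, 0, 8, 4, 2]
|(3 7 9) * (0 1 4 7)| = |(0 1 4 7 9 3)| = 6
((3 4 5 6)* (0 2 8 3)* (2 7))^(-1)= (0 6 5 4 3 8 2 7)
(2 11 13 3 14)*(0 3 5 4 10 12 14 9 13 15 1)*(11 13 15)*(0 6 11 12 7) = (0 3 9 15 1 6 11 12 14 2 13 5 4 10 7) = [3, 6, 13, 9, 10, 4, 11, 0, 8, 15, 7, 12, 14, 5, 2, 1]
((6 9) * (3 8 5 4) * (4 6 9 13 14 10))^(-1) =(3 4 10 14 13 6 5 8) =((3 8 5 6 13 14 10 4))^(-1)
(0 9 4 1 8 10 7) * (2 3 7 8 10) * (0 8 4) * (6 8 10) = (0 9)(1 6 8 2 3 7 10 4) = [9, 6, 3, 7, 1, 5, 8, 10, 2, 0, 4]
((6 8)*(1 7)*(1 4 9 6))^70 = (1 6 4)(7 8 9)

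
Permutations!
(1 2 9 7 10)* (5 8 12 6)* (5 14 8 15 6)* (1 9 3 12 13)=(1 2 3 12 5 15 6 14 8 13)(7 10 9)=[0, 2, 3, 12, 4, 15, 14, 10, 13, 7, 9, 11, 5, 1, 8, 6]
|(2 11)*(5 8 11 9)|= |(2 9 5 8 11)|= 5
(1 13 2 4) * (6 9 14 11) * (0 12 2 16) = (0 12 2 4 1 13 16)(6 9 14 11) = [12, 13, 4, 3, 1, 5, 9, 7, 8, 14, 10, 6, 2, 16, 11, 15, 0]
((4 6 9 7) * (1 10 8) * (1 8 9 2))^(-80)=(1 4 10 6 9 2 7)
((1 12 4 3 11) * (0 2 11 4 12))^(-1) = ((12)(0 2 11 1)(3 4))^(-1) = (12)(0 1 11 2)(3 4)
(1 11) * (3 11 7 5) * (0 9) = (0 9)(1 7 5 3 11) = [9, 7, 2, 11, 4, 3, 6, 5, 8, 0, 10, 1]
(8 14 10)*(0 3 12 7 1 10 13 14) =(0 3 12 7 1 10 8)(13 14) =[3, 10, 2, 12, 4, 5, 6, 1, 0, 9, 8, 11, 7, 14, 13]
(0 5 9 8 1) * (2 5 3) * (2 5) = (0 3 5 9 8 1) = [3, 0, 2, 5, 4, 9, 6, 7, 1, 8]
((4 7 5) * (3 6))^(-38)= (4 7 5)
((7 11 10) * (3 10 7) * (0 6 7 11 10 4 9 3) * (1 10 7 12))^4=(0 10 1 12 6)(3 4 9)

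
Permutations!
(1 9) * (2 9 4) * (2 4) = [0, 2, 9, 3, 4, 5, 6, 7, 8, 1] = (1 2 9)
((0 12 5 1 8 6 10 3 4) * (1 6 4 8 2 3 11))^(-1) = (0 4 8 3 2 1 11 10 6 5 12)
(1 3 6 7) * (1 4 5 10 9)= (1 3 6 7 4 5 10 9)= [0, 3, 2, 6, 5, 10, 7, 4, 8, 1, 9]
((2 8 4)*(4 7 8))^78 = ((2 4)(7 8))^78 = (8)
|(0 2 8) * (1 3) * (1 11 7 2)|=7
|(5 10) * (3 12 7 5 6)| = 6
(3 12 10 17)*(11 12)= (3 11 12 10 17)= [0, 1, 2, 11, 4, 5, 6, 7, 8, 9, 17, 12, 10, 13, 14, 15, 16, 3]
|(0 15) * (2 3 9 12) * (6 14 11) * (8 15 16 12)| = |(0 16 12 2 3 9 8 15)(6 14 11)| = 24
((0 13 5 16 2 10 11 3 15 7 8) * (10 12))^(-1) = ((0 13 5 16 2 12 10 11 3 15 7 8))^(-1) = (0 8 7 15 3 11 10 12 2 16 5 13)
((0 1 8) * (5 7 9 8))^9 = (0 7)(1 9)(5 8)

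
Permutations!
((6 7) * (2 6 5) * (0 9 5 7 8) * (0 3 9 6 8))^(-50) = (9) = ((0 6)(2 8 3 9 5))^(-50)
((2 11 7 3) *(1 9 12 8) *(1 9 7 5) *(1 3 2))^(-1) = (1 3 5 11 2 7)(8 12 9)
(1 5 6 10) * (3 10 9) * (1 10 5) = (10)(3 5 6 9) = [0, 1, 2, 5, 4, 6, 9, 7, 8, 3, 10]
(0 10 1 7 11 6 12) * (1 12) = [10, 7, 2, 3, 4, 5, 1, 11, 8, 9, 12, 6, 0] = (0 10 12)(1 7 11 6)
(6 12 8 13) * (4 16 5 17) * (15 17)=(4 16 5 15 17)(6 12 8 13)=[0, 1, 2, 3, 16, 15, 12, 7, 13, 9, 10, 11, 8, 6, 14, 17, 5, 4]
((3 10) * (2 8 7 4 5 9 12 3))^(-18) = ((2 8 7 4 5 9 12 3 10))^(-18) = (12)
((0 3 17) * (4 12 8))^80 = (0 17 3)(4 8 12)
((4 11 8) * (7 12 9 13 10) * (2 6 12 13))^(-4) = (4 8 11)(7 10 13) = ((2 6 12 9)(4 11 8)(7 13 10))^(-4)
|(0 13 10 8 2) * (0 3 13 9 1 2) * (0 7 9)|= 8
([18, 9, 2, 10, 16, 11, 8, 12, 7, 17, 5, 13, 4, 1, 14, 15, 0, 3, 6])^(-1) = (0 16 4 12 7 8 6 18)(1 13 11 5 10 3 17 9)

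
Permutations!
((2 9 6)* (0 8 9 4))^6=(9)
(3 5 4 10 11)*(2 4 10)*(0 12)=(0 12)(2 4)(3 5 10 11)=[12, 1, 4, 5, 2, 10, 6, 7, 8, 9, 11, 3, 0]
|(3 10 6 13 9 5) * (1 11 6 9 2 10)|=|(1 11 6 13 2 10 9 5 3)|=9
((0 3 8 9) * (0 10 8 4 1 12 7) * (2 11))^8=(0 4 12)(1 7 3)(8 10 9)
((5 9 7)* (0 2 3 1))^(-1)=(0 1 3 2)(5 7 9)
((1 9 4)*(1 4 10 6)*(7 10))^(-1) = (1 6 10 7 9)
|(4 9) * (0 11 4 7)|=5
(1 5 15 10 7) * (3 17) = (1 5 15 10 7)(3 17) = [0, 5, 2, 17, 4, 15, 6, 1, 8, 9, 7, 11, 12, 13, 14, 10, 16, 3]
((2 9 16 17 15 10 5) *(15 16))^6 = (17)(2 9 15 10 5)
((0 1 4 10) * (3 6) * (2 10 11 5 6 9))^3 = ((0 1 4 11 5 6 3 9 2 10))^3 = (0 11 3 10 4 6 2 1 5 9)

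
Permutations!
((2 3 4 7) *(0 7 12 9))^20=(0 9 12 4 3 2 7)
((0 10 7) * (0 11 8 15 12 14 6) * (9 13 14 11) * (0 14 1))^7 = (0 10 7 9 13 1)(6 14)(8 11 12 15)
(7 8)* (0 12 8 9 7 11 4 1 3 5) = (0 12 8 11 4 1 3 5)(7 9) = [12, 3, 2, 5, 1, 0, 6, 9, 11, 7, 10, 4, 8]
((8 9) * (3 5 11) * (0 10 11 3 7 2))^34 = ((0 10 11 7 2)(3 5)(8 9))^34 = (0 2 7 11 10)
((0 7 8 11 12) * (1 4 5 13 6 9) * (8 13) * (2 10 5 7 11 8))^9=(1 13)(4 6)(7 9)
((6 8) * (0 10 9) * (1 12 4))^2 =((0 10 9)(1 12 4)(6 8))^2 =(0 9 10)(1 4 12)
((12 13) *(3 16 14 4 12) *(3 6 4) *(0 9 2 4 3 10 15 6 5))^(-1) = ((0 9 2 4 12 13 5)(3 16 14 10 15 6))^(-1) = (0 5 13 12 4 2 9)(3 6 15 10 14 16)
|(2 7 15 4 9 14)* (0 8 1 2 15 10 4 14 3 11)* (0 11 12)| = 10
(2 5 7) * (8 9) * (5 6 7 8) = (2 6 7)(5 8 9) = [0, 1, 6, 3, 4, 8, 7, 2, 9, 5]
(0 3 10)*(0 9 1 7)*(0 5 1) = (0 3 10 9)(1 7 5) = [3, 7, 2, 10, 4, 1, 6, 5, 8, 0, 9]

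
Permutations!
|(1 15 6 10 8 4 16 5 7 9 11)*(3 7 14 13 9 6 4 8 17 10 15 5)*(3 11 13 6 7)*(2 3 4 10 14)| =|(1 5 2 3 4 16 11)(6 15 10 17 14)(9 13)| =70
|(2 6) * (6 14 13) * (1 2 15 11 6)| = 12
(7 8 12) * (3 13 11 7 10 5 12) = (3 13 11 7 8)(5 12 10) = [0, 1, 2, 13, 4, 12, 6, 8, 3, 9, 5, 7, 10, 11]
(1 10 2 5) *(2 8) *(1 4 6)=(1 10 8 2 5 4 6)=[0, 10, 5, 3, 6, 4, 1, 7, 2, 9, 8]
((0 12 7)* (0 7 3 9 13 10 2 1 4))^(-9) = (13)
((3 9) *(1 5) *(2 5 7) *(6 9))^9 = ((1 7 2 5)(3 6 9))^9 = (9)(1 7 2 5)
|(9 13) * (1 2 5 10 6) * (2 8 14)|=|(1 8 14 2 5 10 6)(9 13)|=14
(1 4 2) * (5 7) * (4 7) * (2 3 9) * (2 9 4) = (9)(1 7 5 2)(3 4) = [0, 7, 1, 4, 3, 2, 6, 5, 8, 9]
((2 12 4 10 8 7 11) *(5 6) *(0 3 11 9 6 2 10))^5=((0 3 11 10 8 7 9 6 5 2 12 4))^5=(0 7 12 10 5 3 9 4 8 2 11 6)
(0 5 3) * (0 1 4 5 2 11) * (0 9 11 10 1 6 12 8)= (0 2 10 1 4 5 3 6 12 8)(9 11)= [2, 4, 10, 6, 5, 3, 12, 7, 0, 11, 1, 9, 8]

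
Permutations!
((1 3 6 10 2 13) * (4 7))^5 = (1 13 2 10 6 3)(4 7)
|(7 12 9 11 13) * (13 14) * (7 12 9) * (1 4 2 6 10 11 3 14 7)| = 12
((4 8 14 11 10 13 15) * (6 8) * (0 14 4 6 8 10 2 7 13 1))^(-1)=((0 14 11 2 7 13 15 6 10 1)(4 8))^(-1)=(0 1 10 6 15 13 7 2 11 14)(4 8)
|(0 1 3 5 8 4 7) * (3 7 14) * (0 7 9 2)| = 20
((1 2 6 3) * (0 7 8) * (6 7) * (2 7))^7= (0 6 3 1 7 8)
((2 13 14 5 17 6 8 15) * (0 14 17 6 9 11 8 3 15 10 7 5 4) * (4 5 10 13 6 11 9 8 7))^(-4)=(0 11 4 5 10 14 7)(8 17 13)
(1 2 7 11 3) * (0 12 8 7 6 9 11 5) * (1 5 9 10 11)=(0 12 8 7 9 1 2 6 10 11 3 5)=[12, 2, 6, 5, 4, 0, 10, 9, 7, 1, 11, 3, 8]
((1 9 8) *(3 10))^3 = (3 10)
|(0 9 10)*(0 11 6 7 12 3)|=8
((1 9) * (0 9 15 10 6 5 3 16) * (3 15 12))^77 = ((0 9 1 12 3 16)(5 15 10 6))^77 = (0 16 3 12 1 9)(5 15 10 6)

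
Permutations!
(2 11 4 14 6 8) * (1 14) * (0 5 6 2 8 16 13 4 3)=(0 5 6 16 13 4 1 14 2 11 3)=[5, 14, 11, 0, 1, 6, 16, 7, 8, 9, 10, 3, 12, 4, 2, 15, 13]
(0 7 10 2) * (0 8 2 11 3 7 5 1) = (0 5 1)(2 8)(3 7 10 11) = [5, 0, 8, 7, 4, 1, 6, 10, 2, 9, 11, 3]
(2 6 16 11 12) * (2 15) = (2 6 16 11 12 15) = [0, 1, 6, 3, 4, 5, 16, 7, 8, 9, 10, 12, 15, 13, 14, 2, 11]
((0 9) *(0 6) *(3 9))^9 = ((0 3 9 6))^9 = (0 3 9 6)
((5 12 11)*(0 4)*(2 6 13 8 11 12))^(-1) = ((0 4)(2 6 13 8 11 5))^(-1) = (0 4)(2 5 11 8 13 6)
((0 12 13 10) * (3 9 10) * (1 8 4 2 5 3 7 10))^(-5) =(13)(1 4 5 9 8 2 3)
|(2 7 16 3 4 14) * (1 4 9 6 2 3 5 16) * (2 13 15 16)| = 12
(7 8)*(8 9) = (7 9 8) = [0, 1, 2, 3, 4, 5, 6, 9, 7, 8]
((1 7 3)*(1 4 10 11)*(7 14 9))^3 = ((1 14 9 7 3 4 10 11))^3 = (1 7 10 14 3 11 9 4)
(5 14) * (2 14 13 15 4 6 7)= [0, 1, 14, 3, 6, 13, 7, 2, 8, 9, 10, 11, 12, 15, 5, 4]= (2 14 5 13 15 4 6 7)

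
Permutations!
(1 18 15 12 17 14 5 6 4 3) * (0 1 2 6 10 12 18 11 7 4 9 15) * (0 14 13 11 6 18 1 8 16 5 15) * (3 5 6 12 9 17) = [8, 12, 18, 2, 5, 10, 17, 4, 16, 0, 9, 7, 3, 11, 15, 1, 6, 13, 14] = (0 8 16 6 17 13 11 7 4 5 10 9)(1 12 3 2 18 14 15)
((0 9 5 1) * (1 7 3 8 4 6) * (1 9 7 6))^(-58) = ((0 7 3 8 4 1)(5 6 9))^(-58) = (0 3 4)(1 7 8)(5 9 6)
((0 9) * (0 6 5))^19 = ((0 9 6 5))^19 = (0 5 6 9)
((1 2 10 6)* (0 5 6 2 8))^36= (10)(0 5 6 1 8)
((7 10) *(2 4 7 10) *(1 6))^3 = (10)(1 6)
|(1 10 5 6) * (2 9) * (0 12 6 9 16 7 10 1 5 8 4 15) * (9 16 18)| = |(0 12 6 5 16 7 10 8 4 15)(2 18 9)| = 30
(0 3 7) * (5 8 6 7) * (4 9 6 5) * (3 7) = [7, 1, 2, 4, 9, 8, 3, 0, 5, 6] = (0 7)(3 4 9 6)(5 8)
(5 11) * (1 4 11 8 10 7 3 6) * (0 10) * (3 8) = (0 10 7 8)(1 4 11 5 3 6) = [10, 4, 2, 6, 11, 3, 1, 8, 0, 9, 7, 5]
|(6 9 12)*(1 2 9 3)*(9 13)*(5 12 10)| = |(1 2 13 9 10 5 12 6 3)| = 9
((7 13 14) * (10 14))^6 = ((7 13 10 14))^6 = (7 10)(13 14)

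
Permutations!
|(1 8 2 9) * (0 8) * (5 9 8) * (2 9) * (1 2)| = 3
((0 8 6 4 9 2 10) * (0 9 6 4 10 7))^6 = (0 2 10 4)(6 8 7 9)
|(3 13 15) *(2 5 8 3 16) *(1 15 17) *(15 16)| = 8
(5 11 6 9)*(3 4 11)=(3 4 11 6 9 5)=[0, 1, 2, 4, 11, 3, 9, 7, 8, 5, 10, 6]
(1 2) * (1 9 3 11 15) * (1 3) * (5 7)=[0, 2, 9, 11, 4, 7, 6, 5, 8, 1, 10, 15, 12, 13, 14, 3]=(1 2 9)(3 11 15)(5 7)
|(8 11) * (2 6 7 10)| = 4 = |(2 6 7 10)(8 11)|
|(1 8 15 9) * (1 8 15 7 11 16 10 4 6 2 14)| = 12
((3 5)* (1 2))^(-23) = (1 2)(3 5)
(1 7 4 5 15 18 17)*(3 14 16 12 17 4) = (1 7 3 14 16 12 17)(4 5 15 18) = [0, 7, 2, 14, 5, 15, 6, 3, 8, 9, 10, 11, 17, 13, 16, 18, 12, 1, 4]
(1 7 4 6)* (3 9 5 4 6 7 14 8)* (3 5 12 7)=(1 14 8 5 4 3 9 12 7 6)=[0, 14, 2, 9, 3, 4, 1, 6, 5, 12, 10, 11, 7, 13, 8]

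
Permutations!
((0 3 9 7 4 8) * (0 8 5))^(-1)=(0 5 4 7 9 3)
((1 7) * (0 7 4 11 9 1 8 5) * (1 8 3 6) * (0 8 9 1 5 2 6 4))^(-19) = (0 1 11 4 3 7)(2 6 5 8)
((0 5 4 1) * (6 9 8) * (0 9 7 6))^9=(0 1)(4 8)(5 9)(6 7)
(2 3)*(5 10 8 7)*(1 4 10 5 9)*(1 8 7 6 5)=[0, 4, 3, 2, 10, 1, 5, 9, 6, 8, 7]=(1 4 10 7 9 8 6 5)(2 3)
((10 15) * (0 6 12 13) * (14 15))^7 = ((0 6 12 13)(10 14 15))^7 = (0 13 12 6)(10 14 15)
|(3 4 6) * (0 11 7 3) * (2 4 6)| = |(0 11 7 3 6)(2 4)| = 10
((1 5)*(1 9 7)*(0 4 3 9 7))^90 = ((0 4 3 9)(1 5 7))^90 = (0 3)(4 9)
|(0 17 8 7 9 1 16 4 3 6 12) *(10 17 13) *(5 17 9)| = |(0 13 10 9 1 16 4 3 6 12)(5 17 8 7)| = 20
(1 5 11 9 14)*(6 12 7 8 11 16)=(1 5 16 6 12 7 8 11 9 14)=[0, 5, 2, 3, 4, 16, 12, 8, 11, 14, 10, 9, 7, 13, 1, 15, 6]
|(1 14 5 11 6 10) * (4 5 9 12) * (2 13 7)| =9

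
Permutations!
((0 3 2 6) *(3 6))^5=(0 6)(2 3)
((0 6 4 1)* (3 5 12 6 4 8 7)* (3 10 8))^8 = ((0 4 1)(3 5 12 6)(7 10 8))^8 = (12)(0 1 4)(7 8 10)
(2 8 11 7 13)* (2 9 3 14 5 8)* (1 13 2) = (1 13 9 3 14 5 8 11 7 2) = [0, 13, 1, 14, 4, 8, 6, 2, 11, 3, 10, 7, 12, 9, 5]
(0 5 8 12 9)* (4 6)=(0 5 8 12 9)(4 6)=[5, 1, 2, 3, 6, 8, 4, 7, 12, 0, 10, 11, 9]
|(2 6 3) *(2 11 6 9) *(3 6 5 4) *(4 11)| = 2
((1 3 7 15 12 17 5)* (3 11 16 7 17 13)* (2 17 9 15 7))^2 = (1 16 17)(2 5 11)(3 15 13 9 12)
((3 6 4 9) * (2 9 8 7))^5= ((2 9 3 6 4 8 7))^5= (2 8 6 9 7 4 3)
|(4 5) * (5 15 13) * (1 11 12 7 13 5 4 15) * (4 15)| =8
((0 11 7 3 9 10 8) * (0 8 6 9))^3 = (0 3 7 11)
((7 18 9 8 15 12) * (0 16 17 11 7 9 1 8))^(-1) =(0 9 12 15 8 1 18 7 11 17 16)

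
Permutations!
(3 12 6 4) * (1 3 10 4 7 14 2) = (1 3 12 6 7 14 2)(4 10) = [0, 3, 1, 12, 10, 5, 7, 14, 8, 9, 4, 11, 6, 13, 2]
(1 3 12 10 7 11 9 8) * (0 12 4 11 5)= (0 12 10 7 5)(1 3 4 11 9 8)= [12, 3, 2, 4, 11, 0, 6, 5, 1, 8, 7, 9, 10]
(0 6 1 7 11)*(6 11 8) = (0 11)(1 7 8 6) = [11, 7, 2, 3, 4, 5, 1, 8, 6, 9, 10, 0]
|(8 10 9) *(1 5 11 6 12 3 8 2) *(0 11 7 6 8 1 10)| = 6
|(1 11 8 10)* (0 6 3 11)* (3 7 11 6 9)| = |(0 9 3 6 7 11 8 10 1)| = 9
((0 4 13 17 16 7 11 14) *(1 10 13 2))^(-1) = ((0 4 2 1 10 13 17 16 7 11 14))^(-1) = (0 14 11 7 16 17 13 10 1 2 4)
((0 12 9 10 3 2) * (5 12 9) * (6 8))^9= (0 2 3 10 9)(5 12)(6 8)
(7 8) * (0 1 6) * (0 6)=(0 1)(7 8)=[1, 0, 2, 3, 4, 5, 6, 8, 7]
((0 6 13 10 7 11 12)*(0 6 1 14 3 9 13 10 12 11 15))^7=(0 6 3 15 12 14 7 13 1 10 9)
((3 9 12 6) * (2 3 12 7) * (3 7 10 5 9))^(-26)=(12)(5 9 10)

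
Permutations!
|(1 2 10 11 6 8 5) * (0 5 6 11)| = |(11)(0 5 1 2 10)(6 8)| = 10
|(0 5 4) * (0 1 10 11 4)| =4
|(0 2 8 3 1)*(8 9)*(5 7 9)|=|(0 2 5 7 9 8 3 1)|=8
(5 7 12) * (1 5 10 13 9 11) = [0, 5, 2, 3, 4, 7, 6, 12, 8, 11, 13, 1, 10, 9] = (1 5 7 12 10 13 9 11)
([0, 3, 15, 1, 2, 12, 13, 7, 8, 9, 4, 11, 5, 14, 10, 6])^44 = [0, 1, 6, 3, 15, 5, 14, 7, 8, 9, 2, 11, 12, 10, 4, 13]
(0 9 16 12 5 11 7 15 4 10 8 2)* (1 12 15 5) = [9, 12, 0, 3, 10, 11, 6, 5, 2, 16, 8, 7, 1, 13, 14, 4, 15] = (0 9 16 15 4 10 8 2)(1 12)(5 11 7)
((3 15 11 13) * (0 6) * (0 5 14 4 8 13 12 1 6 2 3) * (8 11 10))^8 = (0 2 3 15 10 8 13)(1 6 5 14 4 11 12)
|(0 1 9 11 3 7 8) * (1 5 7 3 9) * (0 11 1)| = 7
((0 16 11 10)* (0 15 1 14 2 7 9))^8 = (0 7 14 15 11)(1 10 16 9 2)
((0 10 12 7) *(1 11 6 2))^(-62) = (0 12)(1 6)(2 11)(7 10)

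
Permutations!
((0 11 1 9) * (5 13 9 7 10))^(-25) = ((0 11 1 7 10 5 13 9))^(-25) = (0 9 13 5 10 7 1 11)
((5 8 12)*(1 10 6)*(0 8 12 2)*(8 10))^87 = (0 1)(2 6)(5 12)(8 10)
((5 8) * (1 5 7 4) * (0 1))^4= (0 7 5)(1 4 8)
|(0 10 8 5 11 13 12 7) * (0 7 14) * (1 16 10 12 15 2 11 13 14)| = |(0 12 1 16 10 8 5 13 15 2 11 14)| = 12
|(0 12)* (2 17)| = 2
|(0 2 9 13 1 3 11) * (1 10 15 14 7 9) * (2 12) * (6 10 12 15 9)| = |(0 15 14 7 6 10 9 13 12 2 1 3 11)| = 13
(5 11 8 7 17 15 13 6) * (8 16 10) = [0, 1, 2, 3, 4, 11, 5, 17, 7, 9, 8, 16, 12, 6, 14, 13, 10, 15] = (5 11 16 10 8 7 17 15 13 6)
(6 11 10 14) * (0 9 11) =(0 9 11 10 14 6) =[9, 1, 2, 3, 4, 5, 0, 7, 8, 11, 14, 10, 12, 13, 6]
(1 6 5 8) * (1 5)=(1 6)(5 8)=[0, 6, 2, 3, 4, 8, 1, 7, 5]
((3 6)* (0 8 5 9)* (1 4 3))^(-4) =(9)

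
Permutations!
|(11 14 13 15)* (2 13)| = 5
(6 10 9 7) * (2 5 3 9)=(2 5 3 9 7 6 10)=[0, 1, 5, 9, 4, 3, 10, 6, 8, 7, 2]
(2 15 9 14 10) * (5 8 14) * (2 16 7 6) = (2 15 9 5 8 14 10 16 7 6) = [0, 1, 15, 3, 4, 8, 2, 6, 14, 5, 16, 11, 12, 13, 10, 9, 7]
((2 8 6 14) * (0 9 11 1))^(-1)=((0 9 11 1)(2 8 6 14))^(-1)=(0 1 11 9)(2 14 6 8)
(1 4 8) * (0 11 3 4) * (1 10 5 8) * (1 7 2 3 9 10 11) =(0 1)(2 3 4 7)(5 8 11 9 10) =[1, 0, 3, 4, 7, 8, 6, 2, 11, 10, 5, 9]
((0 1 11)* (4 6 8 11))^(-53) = (0 1 4 6 8 11) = ((0 1 4 6 8 11))^(-53)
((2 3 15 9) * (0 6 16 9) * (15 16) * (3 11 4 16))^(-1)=(0 15 6)(2 9 16 4 11)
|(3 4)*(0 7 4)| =4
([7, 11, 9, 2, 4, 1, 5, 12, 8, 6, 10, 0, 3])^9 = [11, 5, 3, 12, 4, 6, 9, 0, 8, 2, 10, 1, 7]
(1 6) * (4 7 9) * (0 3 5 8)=[3, 6, 2, 5, 7, 8, 1, 9, 0, 4]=(0 3 5 8)(1 6)(4 7 9)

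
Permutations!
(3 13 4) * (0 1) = (0 1)(3 13 4) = [1, 0, 2, 13, 3, 5, 6, 7, 8, 9, 10, 11, 12, 4]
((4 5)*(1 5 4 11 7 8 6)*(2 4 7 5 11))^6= ((1 11 5 2 4 7 8 6))^6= (1 8 4 5)(2 11 6 7)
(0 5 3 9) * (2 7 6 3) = [5, 1, 7, 9, 4, 2, 3, 6, 8, 0] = (0 5 2 7 6 3 9)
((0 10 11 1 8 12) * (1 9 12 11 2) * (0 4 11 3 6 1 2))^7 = (0 10)(1 6 3 8)(4 12 9 11)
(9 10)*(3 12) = (3 12)(9 10) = [0, 1, 2, 12, 4, 5, 6, 7, 8, 10, 9, 11, 3]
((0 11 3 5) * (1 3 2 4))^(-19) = (0 2 1 5 11 4 3)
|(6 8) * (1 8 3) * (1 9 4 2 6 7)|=15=|(1 8 7)(2 6 3 9 4)|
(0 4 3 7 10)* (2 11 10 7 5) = (0 4 3 5 2 11 10) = [4, 1, 11, 5, 3, 2, 6, 7, 8, 9, 0, 10]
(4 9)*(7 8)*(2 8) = (2 8 7)(4 9) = [0, 1, 8, 3, 9, 5, 6, 2, 7, 4]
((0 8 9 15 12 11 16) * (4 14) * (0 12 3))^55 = (4 14)(11 16 12)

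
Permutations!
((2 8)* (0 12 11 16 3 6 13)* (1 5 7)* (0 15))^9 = ((0 12 11 16 3 6 13 15)(1 5 7)(2 8))^9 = (0 12 11 16 3 6 13 15)(2 8)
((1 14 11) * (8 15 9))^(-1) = (1 11 14)(8 9 15)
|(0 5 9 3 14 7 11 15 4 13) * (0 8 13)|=18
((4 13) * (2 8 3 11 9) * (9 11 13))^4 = ((2 8 3 13 4 9))^4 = (2 4 3)(8 9 13)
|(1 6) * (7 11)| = |(1 6)(7 11)| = 2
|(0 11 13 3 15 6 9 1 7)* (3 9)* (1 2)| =21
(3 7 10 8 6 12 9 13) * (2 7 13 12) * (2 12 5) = (2 7 10 8 6 12 9 5)(3 13) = [0, 1, 7, 13, 4, 2, 12, 10, 6, 5, 8, 11, 9, 3]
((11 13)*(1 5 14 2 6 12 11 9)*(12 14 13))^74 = ((1 5 13 9)(2 6 14)(11 12))^74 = (1 13)(2 14 6)(5 9)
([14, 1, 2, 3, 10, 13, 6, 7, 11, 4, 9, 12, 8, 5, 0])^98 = (14)(4 9 10)(8 12 11)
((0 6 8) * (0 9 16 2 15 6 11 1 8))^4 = (0 9 6 8 15 1 2 11 16)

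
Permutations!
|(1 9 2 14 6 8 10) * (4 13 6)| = 9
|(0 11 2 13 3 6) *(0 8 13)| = 12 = |(0 11 2)(3 6 8 13)|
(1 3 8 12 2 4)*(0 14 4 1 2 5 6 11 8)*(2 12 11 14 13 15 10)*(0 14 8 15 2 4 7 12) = (0 13 2 1 3 14 7 12 5 6 8 11 15 10 4) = [13, 3, 1, 14, 0, 6, 8, 12, 11, 9, 4, 15, 5, 2, 7, 10]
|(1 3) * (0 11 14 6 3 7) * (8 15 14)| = |(0 11 8 15 14 6 3 1 7)| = 9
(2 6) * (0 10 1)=(0 10 1)(2 6)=[10, 0, 6, 3, 4, 5, 2, 7, 8, 9, 1]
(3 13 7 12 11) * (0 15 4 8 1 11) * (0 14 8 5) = (0 15 4 5)(1 11 3 13 7 12 14 8) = [15, 11, 2, 13, 5, 0, 6, 12, 1, 9, 10, 3, 14, 7, 8, 4]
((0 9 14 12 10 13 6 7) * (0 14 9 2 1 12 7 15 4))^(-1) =((0 2 1 12 10 13 6 15 4)(7 14))^(-1) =(0 4 15 6 13 10 12 1 2)(7 14)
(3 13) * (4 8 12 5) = (3 13)(4 8 12 5) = [0, 1, 2, 13, 8, 4, 6, 7, 12, 9, 10, 11, 5, 3]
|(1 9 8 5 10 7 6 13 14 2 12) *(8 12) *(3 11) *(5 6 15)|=60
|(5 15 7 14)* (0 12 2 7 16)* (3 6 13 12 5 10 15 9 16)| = 36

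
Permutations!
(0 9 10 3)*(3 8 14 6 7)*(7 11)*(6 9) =[6, 1, 2, 0, 4, 5, 11, 3, 14, 10, 8, 7, 12, 13, 9] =(0 6 11 7 3)(8 14 9 10)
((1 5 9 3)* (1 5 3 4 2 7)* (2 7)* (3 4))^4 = ((1 4 7)(3 5 9))^4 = (1 4 7)(3 5 9)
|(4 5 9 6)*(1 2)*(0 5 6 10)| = 4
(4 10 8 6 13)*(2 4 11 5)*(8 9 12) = (2 4 10 9 12 8 6 13 11 5) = [0, 1, 4, 3, 10, 2, 13, 7, 6, 12, 9, 5, 8, 11]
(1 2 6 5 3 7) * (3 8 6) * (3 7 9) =[0, 2, 7, 9, 4, 8, 5, 1, 6, 3] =(1 2 7)(3 9)(5 8 6)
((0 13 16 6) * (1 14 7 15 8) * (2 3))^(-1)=(0 6 16 13)(1 8 15 7 14)(2 3)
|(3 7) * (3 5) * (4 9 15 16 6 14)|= |(3 7 5)(4 9 15 16 6 14)|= 6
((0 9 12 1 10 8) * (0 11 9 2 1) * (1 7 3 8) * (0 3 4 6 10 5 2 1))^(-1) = (0 10 6 4 7 2 5 1)(3 12 9 11 8)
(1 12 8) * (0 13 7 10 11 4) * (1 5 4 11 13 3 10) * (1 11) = (0 3 10 13 7 11 1 12 8 5 4) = [3, 12, 2, 10, 0, 4, 6, 11, 5, 9, 13, 1, 8, 7]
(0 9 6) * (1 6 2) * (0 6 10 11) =(0 9 2 1 10 11) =[9, 10, 1, 3, 4, 5, 6, 7, 8, 2, 11, 0]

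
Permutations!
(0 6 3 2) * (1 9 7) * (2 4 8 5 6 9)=[9, 2, 0, 4, 8, 6, 3, 1, 5, 7]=(0 9 7 1 2)(3 4 8 5 6)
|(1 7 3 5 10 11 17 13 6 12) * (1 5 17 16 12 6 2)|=30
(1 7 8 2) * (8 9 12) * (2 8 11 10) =(1 7 9 12 11 10 2) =[0, 7, 1, 3, 4, 5, 6, 9, 8, 12, 2, 10, 11]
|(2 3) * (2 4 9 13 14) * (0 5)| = |(0 5)(2 3 4 9 13 14)| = 6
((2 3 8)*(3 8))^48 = ((2 8))^48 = (8)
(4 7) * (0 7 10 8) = (0 7 4 10 8) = [7, 1, 2, 3, 10, 5, 6, 4, 0, 9, 8]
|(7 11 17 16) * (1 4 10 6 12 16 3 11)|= |(1 4 10 6 12 16 7)(3 11 17)|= 21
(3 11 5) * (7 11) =(3 7 11 5) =[0, 1, 2, 7, 4, 3, 6, 11, 8, 9, 10, 5]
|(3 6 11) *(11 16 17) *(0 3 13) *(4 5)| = 14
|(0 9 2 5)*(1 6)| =4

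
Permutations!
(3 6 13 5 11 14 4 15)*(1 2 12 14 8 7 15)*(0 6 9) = (0 6 13 5 11 8 7 15 3 9)(1 2 12 14 4) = [6, 2, 12, 9, 1, 11, 13, 15, 7, 0, 10, 8, 14, 5, 4, 3]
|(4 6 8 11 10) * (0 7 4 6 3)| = |(0 7 4 3)(6 8 11 10)| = 4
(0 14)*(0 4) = (0 14 4) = [14, 1, 2, 3, 0, 5, 6, 7, 8, 9, 10, 11, 12, 13, 4]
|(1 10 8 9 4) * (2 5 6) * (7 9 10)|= |(1 7 9 4)(2 5 6)(8 10)|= 12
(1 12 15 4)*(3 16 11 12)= (1 3 16 11 12 15 4)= [0, 3, 2, 16, 1, 5, 6, 7, 8, 9, 10, 12, 15, 13, 14, 4, 11]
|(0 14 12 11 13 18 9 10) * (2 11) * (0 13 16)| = 12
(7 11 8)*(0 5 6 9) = (0 5 6 9)(7 11 8) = [5, 1, 2, 3, 4, 6, 9, 11, 7, 0, 10, 8]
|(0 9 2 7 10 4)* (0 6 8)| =8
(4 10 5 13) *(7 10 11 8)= (4 11 8 7 10 5 13)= [0, 1, 2, 3, 11, 13, 6, 10, 7, 9, 5, 8, 12, 4]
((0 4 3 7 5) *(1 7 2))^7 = (7) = ((0 4 3 2 1 7 5))^7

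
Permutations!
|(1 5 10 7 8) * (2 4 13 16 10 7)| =|(1 5 7 8)(2 4 13 16 10)| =20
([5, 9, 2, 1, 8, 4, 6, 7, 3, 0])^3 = (0 8 9 4 1 5 3)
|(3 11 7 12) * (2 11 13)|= |(2 11 7 12 3 13)|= 6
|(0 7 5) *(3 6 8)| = |(0 7 5)(3 6 8)| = 3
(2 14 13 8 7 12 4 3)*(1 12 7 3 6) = (1 12 4 6)(2 14 13 8 3) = [0, 12, 14, 2, 6, 5, 1, 7, 3, 9, 10, 11, 4, 8, 13]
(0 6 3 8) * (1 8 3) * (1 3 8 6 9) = (0 9 1 6 3 8) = [9, 6, 2, 8, 4, 5, 3, 7, 0, 1]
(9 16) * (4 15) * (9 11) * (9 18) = [0, 1, 2, 3, 15, 5, 6, 7, 8, 16, 10, 18, 12, 13, 14, 4, 11, 17, 9] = (4 15)(9 16 11 18)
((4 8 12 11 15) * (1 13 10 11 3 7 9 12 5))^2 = ((1 13 10 11 15 4 8 5)(3 7 9 12))^2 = (1 10 15 8)(3 9)(4 5 13 11)(7 12)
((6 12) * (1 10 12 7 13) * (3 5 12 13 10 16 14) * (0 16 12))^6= (0 16 14 3 5)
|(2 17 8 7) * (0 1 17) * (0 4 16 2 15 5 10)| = |(0 1 17 8 7 15 5 10)(2 4 16)| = 24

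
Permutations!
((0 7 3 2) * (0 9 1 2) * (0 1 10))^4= ((0 7 3 1 2 9 10))^4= (0 2 7 9 3 10 1)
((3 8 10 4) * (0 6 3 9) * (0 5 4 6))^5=(3 8 10 6)(4 5 9)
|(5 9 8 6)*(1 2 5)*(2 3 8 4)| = |(1 3 8 6)(2 5 9 4)| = 4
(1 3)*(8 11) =(1 3)(8 11) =[0, 3, 2, 1, 4, 5, 6, 7, 11, 9, 10, 8]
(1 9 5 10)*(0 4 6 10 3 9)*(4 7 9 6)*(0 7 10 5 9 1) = (0 10)(1 7)(3 6 5) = [10, 7, 2, 6, 4, 3, 5, 1, 8, 9, 0]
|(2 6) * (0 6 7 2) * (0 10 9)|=|(0 6 10 9)(2 7)|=4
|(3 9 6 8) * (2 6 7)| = 6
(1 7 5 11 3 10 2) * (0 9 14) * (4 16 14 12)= (0 9 12 4 16 14)(1 7 5 11 3 10 2)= [9, 7, 1, 10, 16, 11, 6, 5, 8, 12, 2, 3, 4, 13, 0, 15, 14]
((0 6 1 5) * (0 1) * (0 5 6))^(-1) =(1 5 6)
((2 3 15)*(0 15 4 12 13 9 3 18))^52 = (18)(3 12 9 4 13)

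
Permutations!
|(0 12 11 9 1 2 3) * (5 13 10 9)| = 10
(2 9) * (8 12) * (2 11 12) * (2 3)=[0, 1, 9, 2, 4, 5, 6, 7, 3, 11, 10, 12, 8]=(2 9 11 12 8 3)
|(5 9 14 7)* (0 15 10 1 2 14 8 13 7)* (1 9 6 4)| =13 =|(0 15 10 9 8 13 7 5 6 4 1 2 14)|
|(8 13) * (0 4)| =2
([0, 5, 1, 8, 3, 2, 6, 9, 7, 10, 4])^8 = (1 2 5)(3 7 10)(4 8 9)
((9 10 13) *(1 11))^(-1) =((1 11)(9 10 13))^(-1) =(1 11)(9 13 10)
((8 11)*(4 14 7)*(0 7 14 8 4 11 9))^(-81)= (14)(0 4)(7 8)(9 11)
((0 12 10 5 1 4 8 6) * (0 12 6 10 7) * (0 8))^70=(0 1 10 7 6 4 5 8 12)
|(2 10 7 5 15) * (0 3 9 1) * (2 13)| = |(0 3 9 1)(2 10 7 5 15 13)| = 12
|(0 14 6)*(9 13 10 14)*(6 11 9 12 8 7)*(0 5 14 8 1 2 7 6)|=|(0 12 1 2 7)(5 14 11 9 13 10 8 6)|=40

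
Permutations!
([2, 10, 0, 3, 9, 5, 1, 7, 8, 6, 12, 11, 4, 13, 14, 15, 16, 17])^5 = [2, 6, 0, 3, 12, 5, 9, 7, 8, 4, 1, 11, 10, 13, 14, 15, 16, 17]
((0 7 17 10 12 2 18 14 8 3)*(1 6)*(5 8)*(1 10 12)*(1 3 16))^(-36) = (0 14 10 2 1 17 8)(3 18 6 12 16 7 5)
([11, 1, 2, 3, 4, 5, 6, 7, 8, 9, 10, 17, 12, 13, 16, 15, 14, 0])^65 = [17, 1, 2, 3, 4, 5, 6, 7, 8, 9, 10, 0, 12, 13, 16, 15, 14, 11]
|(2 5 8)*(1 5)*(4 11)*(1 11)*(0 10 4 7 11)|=14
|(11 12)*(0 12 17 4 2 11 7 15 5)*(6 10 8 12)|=|(0 6 10 8 12 7 15 5)(2 11 17 4)|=8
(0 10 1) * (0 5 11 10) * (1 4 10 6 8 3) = [0, 5, 2, 1, 10, 11, 8, 7, 3, 9, 4, 6] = (1 5 11 6 8 3)(4 10)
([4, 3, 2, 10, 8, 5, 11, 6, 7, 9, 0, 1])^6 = [1, 7, 2, 6, 3, 5, 4, 0, 10, 9, 11, 8]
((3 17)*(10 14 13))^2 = (17)(10 13 14)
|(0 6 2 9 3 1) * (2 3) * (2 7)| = 12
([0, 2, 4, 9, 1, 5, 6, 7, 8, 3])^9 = [0, 1, 2, 9, 4, 5, 6, 7, 8, 3]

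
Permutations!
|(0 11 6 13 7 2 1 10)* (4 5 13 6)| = 9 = |(0 11 4 5 13 7 2 1 10)|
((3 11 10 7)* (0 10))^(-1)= ((0 10 7 3 11))^(-1)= (0 11 3 7 10)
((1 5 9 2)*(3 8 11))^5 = (1 5 9 2)(3 11 8)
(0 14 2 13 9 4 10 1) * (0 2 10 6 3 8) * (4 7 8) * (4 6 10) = (0 14 4 10 1 2 13 9 7 8)(3 6) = [14, 2, 13, 6, 10, 5, 3, 8, 0, 7, 1, 11, 12, 9, 4]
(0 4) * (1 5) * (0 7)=(0 4 7)(1 5)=[4, 5, 2, 3, 7, 1, 6, 0]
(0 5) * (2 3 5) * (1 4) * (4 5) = (0 2 3 4 1 5) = [2, 5, 3, 4, 1, 0]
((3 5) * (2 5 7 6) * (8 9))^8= (9)(2 7 5 6 3)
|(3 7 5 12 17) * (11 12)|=6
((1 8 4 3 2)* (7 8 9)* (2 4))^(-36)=((1 9 7 8 2)(3 4))^(-36)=(1 2 8 7 9)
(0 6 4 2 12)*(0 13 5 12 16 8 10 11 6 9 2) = (0 9 2 16 8 10 11 6 4)(5 12 13) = [9, 1, 16, 3, 0, 12, 4, 7, 10, 2, 11, 6, 13, 5, 14, 15, 8]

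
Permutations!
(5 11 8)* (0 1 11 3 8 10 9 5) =(0 1 11 10 9 5 3 8) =[1, 11, 2, 8, 4, 3, 6, 7, 0, 5, 9, 10]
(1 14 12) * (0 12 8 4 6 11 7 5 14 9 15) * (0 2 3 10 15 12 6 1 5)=(0 6 11 7)(1 9 12 5 14 8 4)(2 3 10 15)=[6, 9, 3, 10, 1, 14, 11, 0, 4, 12, 15, 7, 5, 13, 8, 2]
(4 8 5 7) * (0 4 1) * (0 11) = (0 4 8 5 7 1 11) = [4, 11, 2, 3, 8, 7, 6, 1, 5, 9, 10, 0]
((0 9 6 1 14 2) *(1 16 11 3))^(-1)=(0 2 14 1 3 11 16 6 9)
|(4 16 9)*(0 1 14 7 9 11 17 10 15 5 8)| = |(0 1 14 7 9 4 16 11 17 10 15 5 8)| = 13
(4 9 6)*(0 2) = (0 2)(4 9 6) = [2, 1, 0, 3, 9, 5, 4, 7, 8, 6]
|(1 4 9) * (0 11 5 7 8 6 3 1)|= |(0 11 5 7 8 6 3 1 4 9)|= 10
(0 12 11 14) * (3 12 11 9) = (0 11 14)(3 12 9) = [11, 1, 2, 12, 4, 5, 6, 7, 8, 3, 10, 14, 9, 13, 0]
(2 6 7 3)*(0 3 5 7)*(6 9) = (0 3 2 9 6)(5 7) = [3, 1, 9, 2, 4, 7, 0, 5, 8, 6]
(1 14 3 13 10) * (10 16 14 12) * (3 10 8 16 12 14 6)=(1 14 10)(3 13 12 8 16 6)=[0, 14, 2, 13, 4, 5, 3, 7, 16, 9, 1, 11, 8, 12, 10, 15, 6]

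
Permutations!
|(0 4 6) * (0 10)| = 4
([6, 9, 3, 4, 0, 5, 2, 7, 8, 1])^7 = (0 2 4 6 3)(1 9)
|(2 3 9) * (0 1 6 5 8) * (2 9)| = 10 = |(9)(0 1 6 5 8)(2 3)|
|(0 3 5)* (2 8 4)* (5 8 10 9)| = 8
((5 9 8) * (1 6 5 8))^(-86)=(1 5)(6 9)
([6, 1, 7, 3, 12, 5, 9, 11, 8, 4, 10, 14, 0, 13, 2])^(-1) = [12, 1, 14, 3, 9, 5, 0, 2, 8, 6, 10, 7, 4, 13, 11]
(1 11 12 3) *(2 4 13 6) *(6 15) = (1 11 12 3)(2 4 13 15 6) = [0, 11, 4, 1, 13, 5, 2, 7, 8, 9, 10, 12, 3, 15, 14, 6]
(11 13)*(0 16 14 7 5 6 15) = (0 16 14 7 5 6 15)(11 13) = [16, 1, 2, 3, 4, 6, 15, 5, 8, 9, 10, 13, 12, 11, 7, 0, 14]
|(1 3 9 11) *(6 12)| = |(1 3 9 11)(6 12)| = 4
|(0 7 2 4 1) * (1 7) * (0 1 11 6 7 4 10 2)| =4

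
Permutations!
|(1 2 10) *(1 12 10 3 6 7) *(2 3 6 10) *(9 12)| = |(1 3 10 9 12 2 6 7)| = 8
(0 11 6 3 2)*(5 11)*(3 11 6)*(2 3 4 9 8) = (0 5 6 11 4 9 8 2) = [5, 1, 0, 3, 9, 6, 11, 7, 2, 8, 10, 4]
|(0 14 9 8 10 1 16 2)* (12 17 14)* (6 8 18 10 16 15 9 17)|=|(0 12 6 8 16 2)(1 15 9 18 10)(14 17)|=30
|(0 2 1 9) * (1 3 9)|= |(0 2 3 9)|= 4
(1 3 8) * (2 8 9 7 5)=(1 3 9 7 5 2 8)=[0, 3, 8, 9, 4, 2, 6, 5, 1, 7]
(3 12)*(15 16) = (3 12)(15 16) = [0, 1, 2, 12, 4, 5, 6, 7, 8, 9, 10, 11, 3, 13, 14, 16, 15]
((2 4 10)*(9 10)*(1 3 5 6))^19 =((1 3 5 6)(2 4 9 10))^19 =(1 6 5 3)(2 10 9 4)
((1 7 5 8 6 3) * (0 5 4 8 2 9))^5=((0 5 2 9)(1 7 4 8 6 3))^5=(0 5 2 9)(1 3 6 8 4 7)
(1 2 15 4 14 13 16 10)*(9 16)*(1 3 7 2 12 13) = (1 12 13 9 16 10 3 7 2 15 4 14) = [0, 12, 15, 7, 14, 5, 6, 2, 8, 16, 3, 11, 13, 9, 1, 4, 10]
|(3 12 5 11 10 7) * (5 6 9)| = |(3 12 6 9 5 11 10 7)| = 8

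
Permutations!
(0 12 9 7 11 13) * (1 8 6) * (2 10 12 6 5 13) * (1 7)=(0 6 7 11 2 10 12 9 1 8 5 13)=[6, 8, 10, 3, 4, 13, 7, 11, 5, 1, 12, 2, 9, 0]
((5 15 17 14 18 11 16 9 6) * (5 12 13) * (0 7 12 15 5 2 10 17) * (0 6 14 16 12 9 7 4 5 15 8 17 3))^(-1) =(0 3 10 2 13 12 11 18 14 9 7 16 17 8 6 15 5 4)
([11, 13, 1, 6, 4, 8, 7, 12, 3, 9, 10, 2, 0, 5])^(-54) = (0 11 2 1 13 5 8 3 6 7 12)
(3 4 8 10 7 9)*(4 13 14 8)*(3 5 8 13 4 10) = (3 4 10 7 9 5 8)(13 14) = [0, 1, 2, 4, 10, 8, 6, 9, 3, 5, 7, 11, 12, 14, 13]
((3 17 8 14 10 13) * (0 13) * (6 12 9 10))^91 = ((0 13 3 17 8 14 6 12 9 10))^91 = (0 13 3 17 8 14 6 12 9 10)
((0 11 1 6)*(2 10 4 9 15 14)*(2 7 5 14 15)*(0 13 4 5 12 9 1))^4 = ((15)(0 11)(1 6 13 4)(2 10 5 14 7 12 9))^4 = (15)(2 7 10 12 5 9 14)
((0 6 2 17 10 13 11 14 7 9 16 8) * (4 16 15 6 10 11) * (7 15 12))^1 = (0 10 13 4 16 8)(2 17 11 14 15 6)(7 9 12)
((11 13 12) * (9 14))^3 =((9 14)(11 13 12))^3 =(9 14)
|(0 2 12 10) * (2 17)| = 5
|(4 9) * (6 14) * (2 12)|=2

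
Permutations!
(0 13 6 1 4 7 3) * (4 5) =(0 13 6 1 5 4 7 3) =[13, 5, 2, 0, 7, 4, 1, 3, 8, 9, 10, 11, 12, 6]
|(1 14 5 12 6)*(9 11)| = |(1 14 5 12 6)(9 11)| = 10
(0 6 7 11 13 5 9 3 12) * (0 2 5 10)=(0 6 7 11 13 10)(2 5 9 3 12)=[6, 1, 5, 12, 4, 9, 7, 11, 8, 3, 0, 13, 2, 10]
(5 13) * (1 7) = (1 7)(5 13) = [0, 7, 2, 3, 4, 13, 6, 1, 8, 9, 10, 11, 12, 5]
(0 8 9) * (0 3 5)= (0 8 9 3 5)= [8, 1, 2, 5, 4, 0, 6, 7, 9, 3]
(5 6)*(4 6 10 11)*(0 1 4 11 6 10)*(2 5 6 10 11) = (0 1 4 11 2 5) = [1, 4, 5, 3, 11, 0, 6, 7, 8, 9, 10, 2]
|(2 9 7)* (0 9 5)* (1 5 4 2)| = 10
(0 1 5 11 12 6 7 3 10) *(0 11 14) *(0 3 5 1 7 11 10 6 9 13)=(0 7 5 14 3 6 11 12 9 13)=[7, 1, 2, 6, 4, 14, 11, 5, 8, 13, 10, 12, 9, 0, 3]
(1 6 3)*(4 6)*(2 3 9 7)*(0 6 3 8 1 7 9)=(9)(0 6)(1 4 3 7 2 8)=[6, 4, 8, 7, 3, 5, 0, 2, 1, 9]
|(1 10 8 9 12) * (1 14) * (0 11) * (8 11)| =8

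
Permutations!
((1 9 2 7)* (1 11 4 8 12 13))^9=(13)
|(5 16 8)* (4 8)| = 4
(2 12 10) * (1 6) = (1 6)(2 12 10) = [0, 6, 12, 3, 4, 5, 1, 7, 8, 9, 2, 11, 10]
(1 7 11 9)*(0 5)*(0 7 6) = (0 5 7 11 9 1 6) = [5, 6, 2, 3, 4, 7, 0, 11, 8, 1, 10, 9]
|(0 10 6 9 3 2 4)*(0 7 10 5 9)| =|(0 5 9 3 2 4 7 10 6)| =9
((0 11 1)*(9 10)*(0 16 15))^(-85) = (16)(9 10) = ((0 11 1 16 15)(9 10))^(-85)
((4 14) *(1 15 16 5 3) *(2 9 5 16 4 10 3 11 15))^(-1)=(16)(1 3 10 14 4 15 11 5 9 2)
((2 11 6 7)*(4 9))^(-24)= (11)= ((2 11 6 7)(4 9))^(-24)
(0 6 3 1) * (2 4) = (0 6 3 1)(2 4) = [6, 0, 4, 1, 2, 5, 3]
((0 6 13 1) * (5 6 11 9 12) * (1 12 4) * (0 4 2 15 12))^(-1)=((0 11 9 2 15 12 5 6 13)(1 4))^(-1)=(0 13 6 5 12 15 2 9 11)(1 4)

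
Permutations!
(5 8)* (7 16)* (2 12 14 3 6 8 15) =[0, 1, 12, 6, 4, 15, 8, 16, 5, 9, 10, 11, 14, 13, 3, 2, 7] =(2 12 14 3 6 8 5 15)(7 16)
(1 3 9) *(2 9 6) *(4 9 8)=(1 3 6 2 8 4 9)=[0, 3, 8, 6, 9, 5, 2, 7, 4, 1]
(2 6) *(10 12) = [0, 1, 6, 3, 4, 5, 2, 7, 8, 9, 12, 11, 10] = (2 6)(10 12)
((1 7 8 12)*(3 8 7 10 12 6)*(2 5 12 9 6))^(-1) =(1 12 5 2 8 3 6 9 10) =((1 10 9 6 3 8 2 5 12))^(-1)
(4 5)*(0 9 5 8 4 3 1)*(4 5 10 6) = (0 9 10 6 4 8 5 3 1) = [9, 0, 2, 1, 8, 3, 4, 7, 5, 10, 6]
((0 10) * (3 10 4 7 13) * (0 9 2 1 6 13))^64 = (0 4 7)(1 6 13 3 10 9 2)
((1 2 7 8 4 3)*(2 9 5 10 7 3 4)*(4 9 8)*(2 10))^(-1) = (1 3 2 5 9 4 7 10 8)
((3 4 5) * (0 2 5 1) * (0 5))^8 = ((0 2)(1 5 3 4))^8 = (5)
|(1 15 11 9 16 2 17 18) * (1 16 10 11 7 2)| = |(1 15 7 2 17 18 16)(9 10 11)| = 21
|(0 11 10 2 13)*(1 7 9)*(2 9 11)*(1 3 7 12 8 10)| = 24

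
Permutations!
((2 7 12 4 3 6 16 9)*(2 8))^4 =((2 7 12 4 3 6 16 9 8))^4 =(2 3 8 4 9 12 16 7 6)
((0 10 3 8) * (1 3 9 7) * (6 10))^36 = (0 7)(1 6)(3 10)(8 9)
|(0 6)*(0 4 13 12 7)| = 6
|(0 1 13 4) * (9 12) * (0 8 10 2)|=14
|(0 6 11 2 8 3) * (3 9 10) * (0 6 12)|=|(0 12)(2 8 9 10 3 6 11)|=14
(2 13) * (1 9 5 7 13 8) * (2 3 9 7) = (1 7 13 3 9 5 2 8) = [0, 7, 8, 9, 4, 2, 6, 13, 1, 5, 10, 11, 12, 3]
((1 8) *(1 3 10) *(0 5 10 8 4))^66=((0 5 10 1 4)(3 8))^66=(0 5 10 1 4)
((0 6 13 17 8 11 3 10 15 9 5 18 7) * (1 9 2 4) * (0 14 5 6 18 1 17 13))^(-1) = ((0 18 7 14 5 1 9 6)(2 4 17 8 11 3 10 15))^(-1) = (0 6 9 1 5 14 7 18)(2 15 10 3 11 8 17 4)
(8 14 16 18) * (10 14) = [0, 1, 2, 3, 4, 5, 6, 7, 10, 9, 14, 11, 12, 13, 16, 15, 18, 17, 8] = (8 10 14 16 18)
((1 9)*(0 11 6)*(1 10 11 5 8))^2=((0 5 8 1 9 10 11 6))^2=(0 8 9 11)(1 10 6 5)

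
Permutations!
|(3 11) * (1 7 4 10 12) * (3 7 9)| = |(1 9 3 11 7 4 10 12)| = 8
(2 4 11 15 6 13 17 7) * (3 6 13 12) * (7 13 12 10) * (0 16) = (0 16)(2 4 11 15 12 3 6 10 7)(13 17) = [16, 1, 4, 6, 11, 5, 10, 2, 8, 9, 7, 15, 3, 17, 14, 12, 0, 13]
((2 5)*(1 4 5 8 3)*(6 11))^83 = (1 3 8 2 5 4)(6 11)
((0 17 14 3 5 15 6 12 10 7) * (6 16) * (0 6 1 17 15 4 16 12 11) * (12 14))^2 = (0 14 5 16 17 10 6)(1 12 7 11 15 3 4)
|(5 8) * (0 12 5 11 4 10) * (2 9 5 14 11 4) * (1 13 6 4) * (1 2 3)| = 20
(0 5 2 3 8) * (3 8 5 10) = [10, 1, 8, 5, 4, 2, 6, 7, 0, 9, 3] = (0 10 3 5 2 8)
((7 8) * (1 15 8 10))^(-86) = ((1 15 8 7 10))^(-86) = (1 10 7 8 15)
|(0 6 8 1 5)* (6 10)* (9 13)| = 6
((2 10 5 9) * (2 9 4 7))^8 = (2 4 10 7 5)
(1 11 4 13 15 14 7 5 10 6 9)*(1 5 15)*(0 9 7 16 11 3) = (0 9 5 10 6 7 15 14 16 11 4 13 1 3) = [9, 3, 2, 0, 13, 10, 7, 15, 8, 5, 6, 4, 12, 1, 16, 14, 11]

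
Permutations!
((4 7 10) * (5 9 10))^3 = (4 9 7 10 5)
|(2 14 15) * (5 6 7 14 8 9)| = |(2 8 9 5 6 7 14 15)| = 8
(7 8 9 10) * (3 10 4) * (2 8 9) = [0, 1, 8, 10, 3, 5, 6, 9, 2, 4, 7] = (2 8)(3 10 7 9 4)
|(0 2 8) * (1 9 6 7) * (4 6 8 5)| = |(0 2 5 4 6 7 1 9 8)| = 9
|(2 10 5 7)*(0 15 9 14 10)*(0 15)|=7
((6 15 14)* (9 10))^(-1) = ((6 15 14)(9 10))^(-1) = (6 14 15)(9 10)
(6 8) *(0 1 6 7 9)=(0 1 6 8 7 9)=[1, 6, 2, 3, 4, 5, 8, 9, 7, 0]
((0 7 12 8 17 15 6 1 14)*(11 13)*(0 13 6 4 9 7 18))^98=(18)(1 11 14 6 13)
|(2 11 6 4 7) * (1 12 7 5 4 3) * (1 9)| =8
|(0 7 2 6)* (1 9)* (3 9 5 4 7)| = 9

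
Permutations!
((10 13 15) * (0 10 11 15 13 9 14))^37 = (0 10 9 14)(11 15)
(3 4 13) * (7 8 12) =[0, 1, 2, 4, 13, 5, 6, 8, 12, 9, 10, 11, 7, 3] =(3 4 13)(7 8 12)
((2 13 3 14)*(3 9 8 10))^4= (2 10 13 3 9 14 8)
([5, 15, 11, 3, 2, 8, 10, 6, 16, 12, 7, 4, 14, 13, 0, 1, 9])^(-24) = [9, 1, 2, 3, 4, 12, 6, 7, 14, 5, 10, 11, 8, 13, 16, 15, 0]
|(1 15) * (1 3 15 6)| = |(1 6)(3 15)| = 2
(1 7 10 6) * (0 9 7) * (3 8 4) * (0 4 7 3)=(0 9 3 8 7 10 6 1 4)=[9, 4, 2, 8, 0, 5, 1, 10, 7, 3, 6]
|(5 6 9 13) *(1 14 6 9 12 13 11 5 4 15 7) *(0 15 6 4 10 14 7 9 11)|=|(0 15 9)(1 7)(4 6 12 13 10 14)(5 11)|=6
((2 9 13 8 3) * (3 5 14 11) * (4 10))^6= (2 11 5 13)(3 14 8 9)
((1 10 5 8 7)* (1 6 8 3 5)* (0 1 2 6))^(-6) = ((0 1 10 2 6 8 7)(3 5))^(-6) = (0 1 10 2 6 8 7)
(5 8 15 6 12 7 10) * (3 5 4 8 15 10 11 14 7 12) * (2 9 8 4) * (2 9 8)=[0, 1, 8, 5, 4, 15, 3, 11, 10, 2, 9, 14, 12, 13, 7, 6]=(2 8 10 9)(3 5 15 6)(7 11 14)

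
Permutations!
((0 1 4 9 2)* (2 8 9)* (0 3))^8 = (9)(0 2 1 3 4)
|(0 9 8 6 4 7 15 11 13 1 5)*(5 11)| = |(0 9 8 6 4 7 15 5)(1 11 13)| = 24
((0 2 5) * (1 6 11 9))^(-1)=(0 5 2)(1 9 11 6)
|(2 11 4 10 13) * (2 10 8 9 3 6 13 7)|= 10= |(2 11 4 8 9 3 6 13 10 7)|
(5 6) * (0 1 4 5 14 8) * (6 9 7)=[1, 4, 2, 3, 5, 9, 14, 6, 0, 7, 10, 11, 12, 13, 8]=(0 1 4 5 9 7 6 14 8)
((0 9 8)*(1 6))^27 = ((0 9 8)(1 6))^27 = (9)(1 6)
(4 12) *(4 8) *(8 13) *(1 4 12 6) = (1 4 6)(8 12 13) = [0, 4, 2, 3, 6, 5, 1, 7, 12, 9, 10, 11, 13, 8]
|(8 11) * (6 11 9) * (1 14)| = 4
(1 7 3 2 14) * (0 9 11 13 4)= (0 9 11 13 4)(1 7 3 2 14)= [9, 7, 14, 2, 0, 5, 6, 3, 8, 11, 10, 13, 12, 4, 1]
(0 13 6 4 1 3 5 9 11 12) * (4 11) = [13, 3, 2, 5, 1, 9, 11, 7, 8, 4, 10, 12, 0, 6] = (0 13 6 11 12)(1 3 5 9 4)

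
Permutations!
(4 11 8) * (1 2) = [0, 2, 1, 3, 11, 5, 6, 7, 4, 9, 10, 8] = (1 2)(4 11 8)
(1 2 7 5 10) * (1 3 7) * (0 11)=(0 11)(1 2)(3 7 5 10)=[11, 2, 1, 7, 4, 10, 6, 5, 8, 9, 3, 0]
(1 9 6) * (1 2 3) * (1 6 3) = (1 9 3 6 2) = [0, 9, 1, 6, 4, 5, 2, 7, 8, 3]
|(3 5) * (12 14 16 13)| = |(3 5)(12 14 16 13)| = 4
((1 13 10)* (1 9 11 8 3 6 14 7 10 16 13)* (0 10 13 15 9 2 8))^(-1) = ((0 10 2 8 3 6 14 7 13 16 15 9 11))^(-1) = (0 11 9 15 16 13 7 14 6 3 8 2 10)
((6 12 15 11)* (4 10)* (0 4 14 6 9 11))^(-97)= ((0 4 10 14 6 12 15)(9 11))^(-97)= (0 4 10 14 6 12 15)(9 11)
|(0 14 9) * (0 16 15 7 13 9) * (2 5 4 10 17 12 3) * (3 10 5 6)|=30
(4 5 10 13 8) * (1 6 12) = [0, 6, 2, 3, 5, 10, 12, 7, 4, 9, 13, 11, 1, 8] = (1 6 12)(4 5 10 13 8)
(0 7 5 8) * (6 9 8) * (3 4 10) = (0 7 5 6 9 8)(3 4 10) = [7, 1, 2, 4, 10, 6, 9, 5, 0, 8, 3]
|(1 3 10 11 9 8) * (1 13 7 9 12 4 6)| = |(1 3 10 11 12 4 6)(7 9 8 13)| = 28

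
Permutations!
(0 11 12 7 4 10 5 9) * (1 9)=[11, 9, 2, 3, 10, 1, 6, 4, 8, 0, 5, 12, 7]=(0 11 12 7 4 10 5 1 9)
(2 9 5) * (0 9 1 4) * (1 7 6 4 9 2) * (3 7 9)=[2, 3, 9, 7, 0, 1, 4, 6, 8, 5]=(0 2 9 5 1 3 7 6 4)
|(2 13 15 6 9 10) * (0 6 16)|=8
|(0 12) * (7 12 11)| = |(0 11 7 12)| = 4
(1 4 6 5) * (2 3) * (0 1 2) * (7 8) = [1, 4, 3, 0, 6, 2, 5, 8, 7] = (0 1 4 6 5 2 3)(7 8)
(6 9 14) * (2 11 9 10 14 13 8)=(2 11 9 13 8)(6 10 14)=[0, 1, 11, 3, 4, 5, 10, 7, 2, 13, 14, 9, 12, 8, 6]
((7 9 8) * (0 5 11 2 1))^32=(0 11 1 5 2)(7 8 9)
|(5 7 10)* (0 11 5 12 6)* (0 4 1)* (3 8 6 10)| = |(0 11 5 7 3 8 6 4 1)(10 12)| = 18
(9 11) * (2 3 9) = (2 3 9 11) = [0, 1, 3, 9, 4, 5, 6, 7, 8, 11, 10, 2]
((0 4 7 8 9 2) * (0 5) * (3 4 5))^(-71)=(0 5)(2 3 4 7 8 9)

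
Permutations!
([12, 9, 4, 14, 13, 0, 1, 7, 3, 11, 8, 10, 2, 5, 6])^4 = (0 13 2)(1 8)(3 9)(4 12 5)(6 10)(11 14)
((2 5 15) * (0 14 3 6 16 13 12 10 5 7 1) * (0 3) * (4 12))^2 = ((0 14)(1 3 6 16 13 4 12 10 5 15 2 7))^2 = (1 6 13 12 5 2)(3 16 4 10 15 7)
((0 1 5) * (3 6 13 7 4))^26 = ((0 1 5)(3 6 13 7 4))^26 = (0 5 1)(3 6 13 7 4)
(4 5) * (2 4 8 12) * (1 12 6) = [0, 12, 4, 3, 5, 8, 1, 7, 6, 9, 10, 11, 2] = (1 12 2 4 5 8 6)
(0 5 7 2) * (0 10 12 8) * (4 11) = (0 5 7 2 10 12 8)(4 11) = [5, 1, 10, 3, 11, 7, 6, 2, 0, 9, 12, 4, 8]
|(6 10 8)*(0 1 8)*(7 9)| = 10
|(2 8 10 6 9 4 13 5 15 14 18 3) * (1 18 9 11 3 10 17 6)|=|(1 18 10)(2 8 17 6 11 3)(4 13 5 15 14 9)|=6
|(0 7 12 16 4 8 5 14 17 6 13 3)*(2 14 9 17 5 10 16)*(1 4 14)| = |(0 7 12 2 1 4 8 10 16 14 5 9 17 6 13 3)| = 16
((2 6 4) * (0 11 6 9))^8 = ((0 11 6 4 2 9))^8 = (0 6 2)(4 9 11)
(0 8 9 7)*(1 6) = [8, 6, 2, 3, 4, 5, 1, 0, 9, 7] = (0 8 9 7)(1 6)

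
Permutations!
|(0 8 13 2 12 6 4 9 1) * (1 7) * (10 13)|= 11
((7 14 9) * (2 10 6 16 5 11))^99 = ((2 10 6 16 5 11)(7 14 9))^99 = (2 16)(5 10)(6 11)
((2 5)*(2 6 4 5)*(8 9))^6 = ((4 5 6)(8 9))^6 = (9)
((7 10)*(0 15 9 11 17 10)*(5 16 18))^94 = ((0 15 9 11 17 10 7)(5 16 18))^94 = (0 11 7 9 10 15 17)(5 16 18)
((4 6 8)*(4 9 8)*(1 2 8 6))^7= (1 2 8 9 6 4)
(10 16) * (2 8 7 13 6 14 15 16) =(2 8 7 13 6 14 15 16 10) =[0, 1, 8, 3, 4, 5, 14, 13, 7, 9, 2, 11, 12, 6, 15, 16, 10]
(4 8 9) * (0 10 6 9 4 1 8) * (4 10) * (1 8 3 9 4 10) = (0 10 6 4)(1 3 9 8) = [10, 3, 2, 9, 0, 5, 4, 7, 1, 8, 6]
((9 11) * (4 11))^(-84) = ((4 11 9))^(-84) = (11)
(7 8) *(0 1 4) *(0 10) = [1, 4, 2, 3, 10, 5, 6, 8, 7, 9, 0] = (0 1 4 10)(7 8)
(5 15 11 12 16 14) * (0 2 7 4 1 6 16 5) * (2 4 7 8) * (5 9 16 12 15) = (0 4 1 6 12 9 16 14)(2 8)(11 15) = [4, 6, 8, 3, 1, 5, 12, 7, 2, 16, 10, 15, 9, 13, 0, 11, 14]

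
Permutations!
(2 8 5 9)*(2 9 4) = (9)(2 8 5 4) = [0, 1, 8, 3, 2, 4, 6, 7, 5, 9]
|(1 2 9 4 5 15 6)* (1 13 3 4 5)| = |(1 2 9 5 15 6 13 3 4)| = 9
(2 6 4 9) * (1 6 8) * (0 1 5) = (0 1 6 4 9 2 8 5) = [1, 6, 8, 3, 9, 0, 4, 7, 5, 2]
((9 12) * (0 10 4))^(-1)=((0 10 4)(9 12))^(-1)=(0 4 10)(9 12)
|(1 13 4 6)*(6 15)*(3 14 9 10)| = 20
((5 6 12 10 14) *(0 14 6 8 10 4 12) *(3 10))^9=(0 5 3 6 14 8 10)(4 12)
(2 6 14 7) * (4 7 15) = (2 6 14 15 4 7) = [0, 1, 6, 3, 7, 5, 14, 2, 8, 9, 10, 11, 12, 13, 15, 4]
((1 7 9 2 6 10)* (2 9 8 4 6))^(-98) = (1 6 8)(4 7 10)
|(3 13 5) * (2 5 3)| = 2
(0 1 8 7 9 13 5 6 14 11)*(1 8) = [8, 1, 2, 3, 4, 6, 14, 9, 7, 13, 10, 0, 12, 5, 11] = (0 8 7 9 13 5 6 14 11)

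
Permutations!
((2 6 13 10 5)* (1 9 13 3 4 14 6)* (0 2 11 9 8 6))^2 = ((0 2 1 8 6 3 4 14)(5 11 9 13 10))^2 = (0 1 6 4)(2 8 3 14)(5 9 10 11 13)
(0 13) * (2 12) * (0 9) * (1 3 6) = (0 13 9)(1 3 6)(2 12) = [13, 3, 12, 6, 4, 5, 1, 7, 8, 0, 10, 11, 2, 9]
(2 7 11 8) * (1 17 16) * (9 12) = (1 17 16)(2 7 11 8)(9 12) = [0, 17, 7, 3, 4, 5, 6, 11, 2, 12, 10, 8, 9, 13, 14, 15, 1, 16]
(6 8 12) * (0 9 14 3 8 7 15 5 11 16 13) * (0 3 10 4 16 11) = (0 9 14 10 4 16 13 3 8 12 6 7 15 5) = [9, 1, 2, 8, 16, 0, 7, 15, 12, 14, 4, 11, 6, 3, 10, 5, 13]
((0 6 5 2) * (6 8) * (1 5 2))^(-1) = ((0 8 6 2)(1 5))^(-1) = (0 2 6 8)(1 5)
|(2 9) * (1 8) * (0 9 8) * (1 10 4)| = 7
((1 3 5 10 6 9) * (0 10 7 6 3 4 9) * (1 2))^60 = (10)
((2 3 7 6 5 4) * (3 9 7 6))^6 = ((2 9 7 3 6 5 4))^6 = (2 4 5 6 3 7 9)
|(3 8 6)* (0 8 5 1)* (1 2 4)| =8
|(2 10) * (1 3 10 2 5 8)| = 5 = |(1 3 10 5 8)|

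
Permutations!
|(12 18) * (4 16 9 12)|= 5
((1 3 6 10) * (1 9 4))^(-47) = ((1 3 6 10 9 4))^(-47) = (1 3 6 10 9 4)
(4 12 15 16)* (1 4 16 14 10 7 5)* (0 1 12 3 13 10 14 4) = [1, 0, 2, 13, 3, 12, 6, 5, 8, 9, 7, 11, 15, 10, 14, 4, 16] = (16)(0 1)(3 13 10 7 5 12 15 4)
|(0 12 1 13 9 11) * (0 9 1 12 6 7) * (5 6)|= 4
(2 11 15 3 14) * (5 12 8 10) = (2 11 15 3 14)(5 12 8 10) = [0, 1, 11, 14, 4, 12, 6, 7, 10, 9, 5, 15, 8, 13, 2, 3]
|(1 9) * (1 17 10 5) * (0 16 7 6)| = |(0 16 7 6)(1 9 17 10 5)| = 20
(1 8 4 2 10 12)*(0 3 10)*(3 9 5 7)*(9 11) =(0 11 9 5 7 3 10 12 1 8 4 2) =[11, 8, 0, 10, 2, 7, 6, 3, 4, 5, 12, 9, 1]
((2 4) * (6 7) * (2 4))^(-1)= ((6 7))^(-1)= (6 7)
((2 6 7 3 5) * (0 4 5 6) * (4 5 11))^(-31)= (0 2 5)(3 7 6)(4 11)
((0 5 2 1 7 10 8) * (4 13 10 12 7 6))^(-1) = (0 8 10 13 4 6 1 2 5)(7 12)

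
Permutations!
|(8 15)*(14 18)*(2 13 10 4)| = |(2 13 10 4)(8 15)(14 18)| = 4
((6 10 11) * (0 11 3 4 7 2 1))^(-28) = (0 1 2 7 4 3 10 6 11)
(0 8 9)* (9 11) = (0 8 11 9) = [8, 1, 2, 3, 4, 5, 6, 7, 11, 0, 10, 9]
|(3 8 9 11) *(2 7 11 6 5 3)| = 15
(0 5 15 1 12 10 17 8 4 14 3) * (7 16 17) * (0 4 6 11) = (0 5 15 1 12 10 7 16 17 8 6 11)(3 4 14) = [5, 12, 2, 4, 14, 15, 11, 16, 6, 9, 7, 0, 10, 13, 3, 1, 17, 8]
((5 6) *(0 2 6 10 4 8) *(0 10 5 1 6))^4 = (4 8 10)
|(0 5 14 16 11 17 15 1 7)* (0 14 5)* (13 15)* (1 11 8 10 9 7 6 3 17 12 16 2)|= |(1 6 3 17 13 15 11 12 16 8 10 9 7 14 2)|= 15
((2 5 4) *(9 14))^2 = (14)(2 4 5)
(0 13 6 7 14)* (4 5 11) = (0 13 6 7 14)(4 5 11) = [13, 1, 2, 3, 5, 11, 7, 14, 8, 9, 10, 4, 12, 6, 0]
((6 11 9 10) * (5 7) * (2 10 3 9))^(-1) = (2 11 6 10)(3 9)(5 7)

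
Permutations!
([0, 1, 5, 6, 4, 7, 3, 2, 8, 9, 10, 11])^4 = [0, 1, 5, 3, 4, 7, 6, 2, 8, 9, 10, 11]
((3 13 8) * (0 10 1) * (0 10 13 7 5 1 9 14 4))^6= (0 1 13 10 8 9 3 14 7 4 5)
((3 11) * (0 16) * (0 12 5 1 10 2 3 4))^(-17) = ((0 16 12 5 1 10 2 3 11 4))^(-17) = (0 5 2 4 12 10 11 16 1 3)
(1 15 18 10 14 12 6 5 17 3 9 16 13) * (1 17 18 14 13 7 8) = (1 15 14 12 6 5 18 10 13 17 3 9 16 7 8) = [0, 15, 2, 9, 4, 18, 5, 8, 1, 16, 13, 11, 6, 17, 12, 14, 7, 3, 10]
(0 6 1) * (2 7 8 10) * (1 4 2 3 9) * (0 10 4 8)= (0 6 8 4 2 7)(1 10 3 9)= [6, 10, 7, 9, 2, 5, 8, 0, 4, 1, 3]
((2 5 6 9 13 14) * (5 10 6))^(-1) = (2 14 13 9 6 10)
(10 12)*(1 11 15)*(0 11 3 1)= [11, 3, 2, 1, 4, 5, 6, 7, 8, 9, 12, 15, 10, 13, 14, 0]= (0 11 15)(1 3)(10 12)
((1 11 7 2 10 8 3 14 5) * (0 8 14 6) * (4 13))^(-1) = ((0 8 3 6)(1 11 7 2 10 14 5)(4 13))^(-1) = (0 6 3 8)(1 5 14 10 2 7 11)(4 13)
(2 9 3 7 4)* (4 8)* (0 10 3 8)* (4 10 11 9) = (0 11 9 8 10 3 7)(2 4) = [11, 1, 4, 7, 2, 5, 6, 0, 10, 8, 3, 9]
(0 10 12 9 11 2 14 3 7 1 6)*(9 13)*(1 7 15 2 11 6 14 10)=(0 1 14 3 15 2 10 12 13 9 6)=[1, 14, 10, 15, 4, 5, 0, 7, 8, 6, 12, 11, 13, 9, 3, 2]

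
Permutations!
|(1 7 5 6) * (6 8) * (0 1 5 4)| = 12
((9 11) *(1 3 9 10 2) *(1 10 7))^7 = ((1 3 9 11 7)(2 10))^7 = (1 9 7 3 11)(2 10)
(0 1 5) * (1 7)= (0 7 1 5)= [7, 5, 2, 3, 4, 0, 6, 1]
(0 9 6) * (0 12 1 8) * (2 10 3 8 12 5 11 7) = (0 9 6 5 11 7 2 10 3 8)(1 12) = [9, 12, 10, 8, 4, 11, 5, 2, 0, 6, 3, 7, 1]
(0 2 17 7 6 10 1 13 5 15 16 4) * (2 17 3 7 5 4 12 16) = (0 17 5 15 2 3 7 6 10 1 13 4)(12 16) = [17, 13, 3, 7, 0, 15, 10, 6, 8, 9, 1, 11, 16, 4, 14, 2, 12, 5]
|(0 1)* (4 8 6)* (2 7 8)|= |(0 1)(2 7 8 6 4)|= 10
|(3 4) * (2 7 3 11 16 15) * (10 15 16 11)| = |(16)(2 7 3 4 10 15)| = 6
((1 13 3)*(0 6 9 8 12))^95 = ((0 6 9 8 12)(1 13 3))^95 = (1 3 13)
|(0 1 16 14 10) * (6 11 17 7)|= |(0 1 16 14 10)(6 11 17 7)|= 20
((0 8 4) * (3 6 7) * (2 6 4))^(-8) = (0 4 3 7 6 2 8)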